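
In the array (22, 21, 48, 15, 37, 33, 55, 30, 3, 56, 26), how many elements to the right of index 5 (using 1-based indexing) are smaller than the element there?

4

The element at index 5 is 37.
Elements after it: 33, 55, 30, 3, 56, 26
Those smaller than 37: 33, 30, 3, 26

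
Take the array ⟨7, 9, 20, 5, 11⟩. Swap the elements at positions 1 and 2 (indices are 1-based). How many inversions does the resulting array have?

5 inversions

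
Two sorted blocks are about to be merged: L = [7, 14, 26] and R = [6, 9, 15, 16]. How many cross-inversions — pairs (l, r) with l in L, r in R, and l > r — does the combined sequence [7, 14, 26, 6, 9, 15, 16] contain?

7 split inversions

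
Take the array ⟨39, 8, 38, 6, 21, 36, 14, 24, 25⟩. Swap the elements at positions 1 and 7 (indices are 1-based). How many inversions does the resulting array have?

Positions 1 and 7 hold 39 and 14; after swapping, the array is [14, 8, 38, 6, 21, 36, 39, 24, 25].
Sweep left to right; for each value list the smaller values that follow it:
14 → 8, 6 → 2
8 → 6 → 1
38 → 6, 21, 36, 24, 25 → 5
6 → none → 0
21 → none → 0
36 → 24, 25 → 2
39 → 24, 25 → 2
24 → none → 0
25 → none → 0
Sum: 2 + 1 + 5 + 0 + 0 + 2 + 2 + 0 + 0 = 12

There are 12 inversions.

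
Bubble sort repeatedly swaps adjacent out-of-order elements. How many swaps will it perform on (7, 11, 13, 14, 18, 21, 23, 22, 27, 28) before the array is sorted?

1

Each adjacent swap fixes exactly one inversion, so the minimum swap count equals the number of inversions.
Count inversions — for each element, later elements that are smaller:
7: none → 0
11: none → 0
13: none → 0
14: none → 0
18: none → 0
21: none → 0
23: 22 → 1
22: none → 0
27: none → 0
28: none → 0
Total inversions: 0 + 0 + 0 + 0 + 0 + 0 + 1 + 0 + 0 + 0 = 1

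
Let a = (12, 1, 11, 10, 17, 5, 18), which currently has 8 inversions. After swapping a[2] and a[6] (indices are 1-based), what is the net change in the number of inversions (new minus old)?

+1

Positions 2 and 6 hold 1 and 5; after swapping, the array is [12, 5, 11, 10, 17, 1, 18].
Sweep left to right; for each value list the smaller values that follow it:
12: 4
5: 1
11: 2
10: 1
17: 1
1: 0
18: 0
Sum: 4 + 1 + 2 + 1 + 1 + 0 + 0 = 9
Change: 9 − 8 = +1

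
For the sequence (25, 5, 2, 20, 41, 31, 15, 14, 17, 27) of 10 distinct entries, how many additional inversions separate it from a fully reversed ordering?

25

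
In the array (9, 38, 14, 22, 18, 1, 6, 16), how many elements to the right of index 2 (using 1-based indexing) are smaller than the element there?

The element at index 2 is 38.
Elements after it: 14, 22, 18, 1, 6, 16
Those smaller than 38: 14, 22, 18, 1, 6, 16

6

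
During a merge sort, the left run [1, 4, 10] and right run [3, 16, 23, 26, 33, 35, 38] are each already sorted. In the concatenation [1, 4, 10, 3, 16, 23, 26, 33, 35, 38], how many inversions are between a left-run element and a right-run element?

2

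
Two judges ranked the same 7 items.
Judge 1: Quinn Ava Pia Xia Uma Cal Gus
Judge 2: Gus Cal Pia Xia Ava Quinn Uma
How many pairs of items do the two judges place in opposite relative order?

Assign each item its position (1..7) in the first ordering, then rewrite the second ordering as that position sequence:
positions: Quinn→1, Ava→2, Pia→3, Xia→4, Uma→5, Cal→6, Gus→7
second ordering as positions: [7, 6, 3, 4, 2, 1, 5]
Discordant pairs = inversions in this position sequence.
7: 6, 3, 4, 2, 1, 5 → 6
6: 3, 4, 2, 1, 5 → 5
3: 2, 1 → 2
4: 2, 1 → 2
2: 1 → 1
1: 0
5: 0
Total: 6 + 5 + 2 + 2 + 1 + 0 + 0 = 16

16 discordant pairs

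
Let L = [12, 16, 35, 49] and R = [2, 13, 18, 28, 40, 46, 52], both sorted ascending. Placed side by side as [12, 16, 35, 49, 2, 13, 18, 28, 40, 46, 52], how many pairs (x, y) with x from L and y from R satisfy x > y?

13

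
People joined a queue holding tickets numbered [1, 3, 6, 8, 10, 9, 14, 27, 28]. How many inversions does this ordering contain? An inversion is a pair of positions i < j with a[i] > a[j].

Inversions: 1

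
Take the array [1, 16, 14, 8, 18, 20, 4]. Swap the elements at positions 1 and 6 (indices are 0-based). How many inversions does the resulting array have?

3

Positions 1 and 6 hold 16 and 4; after swapping, the array is [1, 4, 14, 8, 18, 20, 16].
Sweep left to right; for each value list the smaller values that follow it:
1 → none → 0
4 → none → 0
14 → 8 → 1
8 → none → 0
18 → 16 → 1
20 → 16 → 1
16 → none → 0
Sum: 0 + 0 + 1 + 0 + 1 + 1 + 0 = 3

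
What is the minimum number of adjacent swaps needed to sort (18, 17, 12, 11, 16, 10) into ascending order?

13

The minimum number of adjacent swaps to sort an array equals its inversion count, since every such swap removes exactly one inversion.
Count inversions — for each element, later elements that are smaller:
18: 17, 12, 11, 16, 10 → 5
17: 12, 11, 16, 10 → 4
12: 11, 10 → 2
11: 10 → 1
16: 10 → 1
10: none → 0
Total inversions: 5 + 4 + 2 + 1 + 1 + 0 = 13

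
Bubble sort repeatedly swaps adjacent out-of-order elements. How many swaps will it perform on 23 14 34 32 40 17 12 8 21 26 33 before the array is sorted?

Minimum adjacent swaps = number of inversions (each swap of adjacent out-of-order elements removes one inversion and no swap can remove more).
Count inversions — for each element, later elements that are smaller:
23: 14, 17, 12, 8, 21 → 5
14: 12, 8 → 2
34: 32, 17, 12, 8, 21, 26, 33 → 7
32: 17, 12, 8, 21, 26 → 5
40: 17, 12, 8, 21, 26, 33 → 6
17: 12, 8 → 2
12: 8 → 1
8: none → 0
21: none → 0
26: none → 0
33: none → 0
Total inversions: 5 + 2 + 7 + 5 + 6 + 2 + 1 + 0 + 0 + 0 + 0 = 28

28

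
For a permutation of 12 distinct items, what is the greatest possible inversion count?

66 inversions

A reversed (strictly descending) arrangement makes every pair an inversion, giving C(12, 2) inversions.
C(12, 2) = 12·11/2 = 66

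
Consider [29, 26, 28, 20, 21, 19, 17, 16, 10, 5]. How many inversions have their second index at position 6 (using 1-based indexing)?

The element at index 6 is 19.
Elements before it: 29, 26, 28, 20, 21
Those larger than 19: 29, 26, 28, 20, 21

5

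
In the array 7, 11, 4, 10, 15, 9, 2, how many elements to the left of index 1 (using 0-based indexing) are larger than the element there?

0 such elements

The element at index 1 is 11.
Elements before it: 7
None of them are larger than 11.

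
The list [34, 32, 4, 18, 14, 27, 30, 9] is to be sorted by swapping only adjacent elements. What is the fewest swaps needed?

Swaps: 18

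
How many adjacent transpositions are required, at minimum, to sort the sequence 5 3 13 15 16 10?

4

The minimum number of adjacent swaps to sort an array equals its inversion count, since every such swap removes exactly one inversion.
Count inversions — for each element, later elements that are smaller:
5: 3 → 1
3: none → 0
13: 10 → 1
15: 10 → 1
16: 10 → 1
10: none → 0
Total inversions: 1 + 0 + 1 + 1 + 1 + 0 = 4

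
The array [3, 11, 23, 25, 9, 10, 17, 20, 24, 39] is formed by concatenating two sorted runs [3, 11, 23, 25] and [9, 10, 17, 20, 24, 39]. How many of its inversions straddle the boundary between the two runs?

Count, for every r in R, how many entries of L exceed r:
r = 9: 11, 23, 25 → 3
r = 10: 11, 23, 25 → 3
r = 17: 23, 25 → 2
r = 20: 23, 25 → 2
r = 24: 25 → 1
r = 39: none → 0
Cross-inversions: 3 + 3 + 2 + 2 + 1 + 0 = 11

11 split inversions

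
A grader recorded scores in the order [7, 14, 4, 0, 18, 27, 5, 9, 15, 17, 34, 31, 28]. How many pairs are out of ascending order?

19

Element-by-element contributions:
7 → 4, 0, 5 → 3
14 → 4, 0, 5, 9 → 4
4 → 0 → 1
0 → none → 0
18 → 5, 9, 15, 17 → 4
27 → 5, 9, 15, 17 → 4
5 → none → 0
9 → none → 0
15 → none → 0
17 → none → 0
34 → 31, 28 → 2
31 → 28 → 1
28 → none → 0
Sum: 3 + 4 + 1 + 0 + 4 + 4 + 0 + 0 + 0 + 0 + 2 + 1 + 0 = 19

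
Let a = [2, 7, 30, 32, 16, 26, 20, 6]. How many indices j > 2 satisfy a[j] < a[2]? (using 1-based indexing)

1

The element at index 2 is 7.
Elements after it: 30, 32, 16, 26, 20, 6
Those smaller than 7: 6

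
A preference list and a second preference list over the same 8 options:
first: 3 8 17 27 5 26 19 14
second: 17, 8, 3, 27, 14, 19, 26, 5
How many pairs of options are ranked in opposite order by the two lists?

Assign each item its position (1..8) in the first ordering, then rewrite the second ordering as that position sequence:
positions: 3→1, 8→2, 17→3, 27→4, 5→5, 26→6, 19→7, 14→8
second ordering as positions: [3, 2, 1, 4, 8, 7, 6, 5]
Discordant pairs = inversions in this position sequence.
3: 2, 1 → 2
2: 1 → 1
1: 0
4: 0
8: 7, 6, 5 → 3
7: 6, 5 → 2
6: 5 → 1
5: 0
Total: 2 + 1 + 0 + 0 + 3 + 2 + 1 + 0 = 9

9 pairs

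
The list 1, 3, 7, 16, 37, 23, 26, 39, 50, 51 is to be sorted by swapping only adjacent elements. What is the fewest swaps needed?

There are 2 swaps.

The minimum number of adjacent swaps to sort an array equals its inversion count, since every such swap removes exactly one inversion.
Count inversions — for each element, later elements that are smaller:
1: none → 0
3: none → 0
7: none → 0
16: none → 0
37: 23, 26 → 2
23: none → 0
26: none → 0
39: none → 0
50: none → 0
51: none → 0
Total inversions: 0 + 0 + 0 + 0 + 2 + 0 + 0 + 0 + 0 + 0 = 2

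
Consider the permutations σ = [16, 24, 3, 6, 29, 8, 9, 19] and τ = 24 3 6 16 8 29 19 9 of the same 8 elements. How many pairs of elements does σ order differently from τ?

5

Assign each item its position (1..8) in the first ordering, then rewrite the second ordering as that position sequence:
positions: 16→1, 24→2, 3→3, 6→4, 29→5, 8→6, 9→7, 19→8
second ordering as positions: [2, 3, 4, 1, 6, 5, 8, 7]
Discordant pairs = inversions in this position sequence.
2: 1 → 1
3: 1 → 1
4: 1 → 1
1: 0
6: 5 → 1
5: 0
8: 7 → 1
7: 0
Total: 1 + 1 + 1 + 0 + 1 + 0 + 1 + 0 = 5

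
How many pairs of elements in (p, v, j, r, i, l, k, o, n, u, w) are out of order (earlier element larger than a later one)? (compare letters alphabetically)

Sweep left to right; for each value list the smaller values that follow it:
p: 6
v: 8
j: 1
r: 5
i: 0
l: 1
k: 0
o: 1
n: 0
u: 0
w: 0
Sum: 6 + 8 + 1 + 5 + 0 + 1 + 0 + 1 + 0 + 0 + 0 = 22

There are 22 inversions.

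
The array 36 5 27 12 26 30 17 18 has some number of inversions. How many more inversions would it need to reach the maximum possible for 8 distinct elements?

13 inversions short

Maximum inversions for 8 distinct elements is C(8, 2) = 8·7/2 = 28.
Current inversions — for each element, count later smaller elements:
36: 7
5: 0
27: 4
12: 0
26: 2
30: 2
17: 0
18: 0
Current total: 7 + 0 + 4 + 0 + 2 + 2 + 0 + 0 = 15
Shortfall: 28 − 15 = 13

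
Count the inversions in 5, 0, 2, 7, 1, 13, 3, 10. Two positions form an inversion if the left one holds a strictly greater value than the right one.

For each element, count later entries that are smaller:
5: 4
0: 0
2: 1
7: 2
1: 0
13: 2
3: 0
10: 0
Sum: 4 + 0 + 1 + 2 + 0 + 2 + 0 + 0 = 9

There are 9 out-of-order pairs.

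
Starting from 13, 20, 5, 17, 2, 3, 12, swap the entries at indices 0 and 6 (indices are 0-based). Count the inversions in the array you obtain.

Positions 0 and 6 hold 13 and 12; after swapping, the array is [12, 20, 5, 17, 2, 3, 13].
Sweep left to right; for each value list the smaller values that follow it:
12 → 5, 2, 3 → 3
20 → 5, 17, 2, 3, 13 → 5
5 → 2, 3 → 2
17 → 2, 3, 13 → 3
2 → none → 0
3 → none → 0
13 → none → 0
Sum: 3 + 5 + 2 + 3 + 0 + 0 + 0 = 13

Inversions: 13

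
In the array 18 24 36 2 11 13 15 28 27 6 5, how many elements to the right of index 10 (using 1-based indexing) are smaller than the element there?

1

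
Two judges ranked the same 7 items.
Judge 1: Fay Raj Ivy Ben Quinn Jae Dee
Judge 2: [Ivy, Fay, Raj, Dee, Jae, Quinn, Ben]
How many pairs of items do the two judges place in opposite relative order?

Assign each item its position (1..7) in the first ordering, then rewrite the second ordering as that position sequence:
positions: Fay→1, Raj→2, Ivy→3, Ben→4, Quinn→5, Jae→6, Dee→7
second ordering as positions: [3, 1, 2, 7, 6, 5, 4]
Discordant pairs = inversions in this position sequence.
3: 1, 2 → 2
1: 0
2: 0
7: 6, 5, 4 → 3
6: 5, 4 → 2
5: 4 → 1
4: 0
Total: 2 + 0 + 0 + 3 + 2 + 1 + 0 = 8

There are 8 discordant pairs.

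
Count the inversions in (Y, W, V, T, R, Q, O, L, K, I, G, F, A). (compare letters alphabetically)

For each element, count later entries that are smaller:
Y → W, V, T, R, Q, O, L, K, I, G, F, A → 12
W → V, T, R, Q, O, L, K, I, G, F, A → 11
V → T, R, Q, O, L, K, I, G, F, A → 10
T → R, Q, O, L, K, I, G, F, A → 9
R → Q, O, L, K, I, G, F, A → 8
Q → O, L, K, I, G, F, A → 7
O → L, K, I, G, F, A → 6
L → K, I, G, F, A → 5
K → I, G, F, A → 4
I → G, F, A → 3
G → F, A → 2
F → A → 1
A → none → 0
Sum: 12 + 11 + 10 + 9 + 8 + 7 + 6 + 5 + 4 + 3 + 2 + 1 + 0 = 78

78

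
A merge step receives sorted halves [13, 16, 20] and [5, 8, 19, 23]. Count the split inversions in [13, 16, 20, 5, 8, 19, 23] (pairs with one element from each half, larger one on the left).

Take each right-half value and tally the left-half values above it:
r = 5: 13, 16, 20 → 3
r = 8: 13, 16, 20 → 3
r = 19: 20 → 1
r = 23: none → 0
Cross-inversions: 3 + 3 + 1 + 0 = 7

Cross-inversions: 7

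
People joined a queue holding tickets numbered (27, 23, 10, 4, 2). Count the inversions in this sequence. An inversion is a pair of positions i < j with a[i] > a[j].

Inversions: 10

Element-by-element contributions:
27 → 23, 10, 4, 2 → 4
23 → 10, 4, 2 → 3
10 → 4, 2 → 2
4 → 2 → 1
2 → none → 0
Sum: 4 + 3 + 2 + 1 + 0 = 10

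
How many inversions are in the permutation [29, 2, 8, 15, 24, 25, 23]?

Listing every pair i<j with a[i]>a[j] (using 0-based positions):
(0,1): 29 > 2
(0,2): 29 > 8
(0,3): 29 > 15
(0,4): 29 > 24
(0,5): 29 > 25
(0,6): 29 > 23
(4,6): 24 > 23
(5,6): 25 > 23
That's 8 pairs.

8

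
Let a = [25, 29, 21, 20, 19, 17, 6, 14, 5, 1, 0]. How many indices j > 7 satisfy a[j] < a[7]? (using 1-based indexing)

3 such elements

The element at index 7 is 6.
Elements after it: 14, 5, 1, 0
Those smaller than 6: 5, 1, 0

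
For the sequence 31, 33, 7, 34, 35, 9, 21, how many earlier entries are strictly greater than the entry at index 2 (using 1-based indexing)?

0 such elements

The element at index 2 is 33.
Elements before it: 31
None of them are larger than 33.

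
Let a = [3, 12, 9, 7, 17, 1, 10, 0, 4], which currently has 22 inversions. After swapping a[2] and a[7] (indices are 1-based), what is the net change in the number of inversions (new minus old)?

Positions 2 and 7 hold 12 and 10; after swapping, the array is [3, 10, 9, 7, 17, 1, 12, 0, 4].
Count, for each position, how many later elements it exceeds:
3 → 1, 0 → 2
10 → 9, 7, 1, 0, 4 → 5
9 → 7, 1, 0, 4 → 4
7 → 1, 0, 4 → 3
17 → 1, 12, 0, 4 → 4
1 → 0 → 1
12 → 0, 4 → 2
0 → none → 0
4 → none → 0
Sum: 2 + 5 + 4 + 3 + 4 + 1 + 2 + 0 + 0 = 21
Change: 21 − 22 = -1

-1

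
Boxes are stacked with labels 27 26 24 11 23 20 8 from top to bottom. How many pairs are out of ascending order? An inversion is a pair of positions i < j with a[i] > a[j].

Element-by-element contributions:
27: 6
26: 5
24: 4
11: 1
23: 2
20: 1
8: 0
Sum: 6 + 5 + 4 + 1 + 2 + 1 + 0 = 19

19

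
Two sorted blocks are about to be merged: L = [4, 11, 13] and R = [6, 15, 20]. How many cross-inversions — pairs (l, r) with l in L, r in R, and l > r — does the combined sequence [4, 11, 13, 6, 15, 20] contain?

Take each right-half value and tally the left-half values above it:
r = 6: 11, 13 → 2
r = 15: none → 0
r = 20: none → 0
Cross-inversions: 2 + 0 + 0 = 2

2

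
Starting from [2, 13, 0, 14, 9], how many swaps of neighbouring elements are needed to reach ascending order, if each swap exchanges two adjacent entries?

4

Each adjacent swap fixes exactly one inversion, so the minimum swap count equals the number of inversions.
Count inversions — for each element, later elements that are smaller:
2: 0 → 1
13: 0, 9 → 2
0: none → 0
14: 9 → 1
9: none → 0
Total inversions: 1 + 2 + 0 + 1 + 0 = 4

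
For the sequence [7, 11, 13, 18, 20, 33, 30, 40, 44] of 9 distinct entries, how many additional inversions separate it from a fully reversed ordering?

35

Maximum inversions for 9 distinct elements is C(9, 2) = 9·8/2 = 36.
Current inversions — for each element, count later smaller elements:
7: 0
11: 0
13: 0
18: 0
20: 0
33: 1
30: 0
40: 0
44: 0
Current total: 0 + 0 + 0 + 0 + 0 + 1 + 0 + 0 + 0 = 1
Shortfall: 36 − 1 = 35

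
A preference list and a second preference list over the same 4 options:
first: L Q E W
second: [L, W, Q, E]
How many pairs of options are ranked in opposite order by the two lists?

Assign each item its position (1..4) in the first ordering, then rewrite the second ordering as that position sequence:
positions: L→1, Q→2, E→3, W→4
second ordering as positions: [1, 4, 2, 3]
Discordant pairs = inversions in this position sequence.
1: 0
4: 2, 3 → 2
2: 0
3: 0
Total: 0 + 2 + 0 + 0 = 2

2 pairs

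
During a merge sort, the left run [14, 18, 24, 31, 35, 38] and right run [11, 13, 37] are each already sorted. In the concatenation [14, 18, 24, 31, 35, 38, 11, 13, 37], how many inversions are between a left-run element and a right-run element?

Take each right-half value and tally the left-half values above it:
r = 11: 14, 18, 24, 31, 35, 38 → 6
r = 13: 14, 18, 24, 31, 35, 38 → 6
r = 37: 38 → 1
Cross-inversions: 6 + 6 + 1 = 13

13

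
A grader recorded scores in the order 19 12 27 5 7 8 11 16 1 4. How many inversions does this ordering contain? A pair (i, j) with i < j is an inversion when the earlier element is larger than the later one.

There are 31 inversions.

For each element, count later entries that are smaller:
19 → 12, 5, 7, 8, 11, 16, 1, 4 → 8
12 → 5, 7, 8, 11, 1, 4 → 6
27 → 5, 7, 8, 11, 16, 1, 4 → 7
5 → 1, 4 → 2
7 → 1, 4 → 2
8 → 1, 4 → 2
11 → 1, 4 → 2
16 → 1, 4 → 2
1 → none → 0
4 → none → 0
Sum: 8 + 6 + 7 + 2 + 2 + 2 + 2 + 2 + 0 + 0 = 31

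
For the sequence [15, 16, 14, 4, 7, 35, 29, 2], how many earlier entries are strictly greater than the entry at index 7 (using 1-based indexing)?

1

The element at index 7 is 29.
Elements before it: 15, 16, 14, 4, 7, 35
Those larger than 29: 35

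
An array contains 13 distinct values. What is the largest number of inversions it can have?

78 inversions

A reversed (strictly descending) arrangement makes every pair an inversion, giving C(13, 2) inversions.
C(13, 2) = 13·12/2 = 78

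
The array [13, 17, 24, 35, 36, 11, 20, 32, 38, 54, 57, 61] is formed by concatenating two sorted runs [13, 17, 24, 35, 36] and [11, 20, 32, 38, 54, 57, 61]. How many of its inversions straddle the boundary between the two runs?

For each element r of the right run, count left-run elements greater than r:
r = 11: 13, 17, 24, 35, 36 → 5
r = 20: 24, 35, 36 → 3
r = 32: 35, 36 → 2
r = 38: none → 0
r = 54: none → 0
r = 57: none → 0
r = 61: none → 0
Cross-inversions: 5 + 3 + 2 + 0 + 0 + 0 + 0 = 10

There are 10 split inversions.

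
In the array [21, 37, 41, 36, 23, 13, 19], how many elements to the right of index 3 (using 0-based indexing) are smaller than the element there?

3 such elements

The element at index 3 is 36.
Elements after it: 23, 13, 19
Those smaller than 36: 23, 13, 19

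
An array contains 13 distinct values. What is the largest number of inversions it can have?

78 inversions

The maximum occurs when the array is in strictly decreasing order: every one of the C(13, 2) pairs is inverted.
C(13, 2) = 13·12/2 = 78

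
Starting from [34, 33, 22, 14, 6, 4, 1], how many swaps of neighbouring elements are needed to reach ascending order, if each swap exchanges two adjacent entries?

Minimum adjacent swaps = number of inversions (each swap of adjacent out-of-order elements removes one inversion and no swap can remove more).
Count inversions — for each element, later elements that are smaller:
34: 33, 22, 14, 6, 4, 1 → 6
33: 22, 14, 6, 4, 1 → 5
22: 14, 6, 4, 1 → 4
14: 6, 4, 1 → 3
6: 4, 1 → 2
4: 1 → 1
1: none → 0
Total inversions: 6 + 5 + 4 + 3 + 2 + 1 + 0 = 21

21 adjacent swaps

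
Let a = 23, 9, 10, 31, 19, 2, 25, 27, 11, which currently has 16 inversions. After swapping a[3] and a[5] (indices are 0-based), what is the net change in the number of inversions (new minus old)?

Positions 3 and 5 hold 31 and 2; after swapping, the array is [23, 9, 10, 2, 19, 31, 25, 27, 11].
Element-by-element contributions:
23 → 9, 10, 2, 19, 11 → 5
9 → 2 → 1
10 → 2 → 1
2 → none → 0
19 → 11 → 1
31 → 25, 27, 11 → 3
25 → 11 → 1
27 → 11 → 1
11 → none → 0
Sum: 5 + 1 + 1 + 0 + 1 + 3 + 1 + 1 + 0 = 13
Change: 13 − 16 = -3

-3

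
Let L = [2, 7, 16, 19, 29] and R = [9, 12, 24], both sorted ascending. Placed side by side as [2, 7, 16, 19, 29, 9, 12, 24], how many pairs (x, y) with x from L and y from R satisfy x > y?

Take each right-half value and tally the left-half values above it:
r = 9: 16, 19, 29 → 3
r = 12: 16, 19, 29 → 3
r = 24: 29 → 1
Cross-inversions: 3 + 3 + 1 = 7

7 cross-inversions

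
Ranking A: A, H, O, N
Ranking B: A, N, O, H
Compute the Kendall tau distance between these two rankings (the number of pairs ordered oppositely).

Discordant pairs: 3

Assign each item its position (1..4) in the first ordering, then rewrite the second ordering as that position sequence:
positions: A→1, H→2, O→3, N→4
second ordering as positions: [1, 4, 3, 2]
Discordant pairs = inversions in this position sequence.
1: 0
4: 3, 2 → 2
3: 2 → 1
2: 0
Total: 0 + 2 + 1 + 0 = 3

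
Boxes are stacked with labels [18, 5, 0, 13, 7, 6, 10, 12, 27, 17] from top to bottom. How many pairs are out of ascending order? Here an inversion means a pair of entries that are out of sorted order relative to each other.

15 out-of-order pairs

Count, for each position, how many later elements it exceeds:
18: 8
5: 1
0: 0
13: 4
7: 1
6: 0
10: 0
12: 0
27: 1
17: 0
Sum: 8 + 1 + 0 + 4 + 1 + 0 + 0 + 0 + 1 + 0 = 15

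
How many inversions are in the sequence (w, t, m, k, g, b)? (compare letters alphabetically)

For each element, count later entries that are smaller:
w: 5
t: 4
m: 3
k: 2
g: 1
b: 0
Sum: 5 + 4 + 3 + 2 + 1 + 0 = 15

15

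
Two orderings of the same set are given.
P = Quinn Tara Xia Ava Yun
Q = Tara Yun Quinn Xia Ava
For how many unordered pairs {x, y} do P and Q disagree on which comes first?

4 disagreeing pairs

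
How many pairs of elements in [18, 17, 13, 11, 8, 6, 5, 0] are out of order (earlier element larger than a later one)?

There are 28 inversions.

Element-by-element contributions:
18 → 17, 13, 11, 8, 6, 5, 0 → 7
17 → 13, 11, 8, 6, 5, 0 → 6
13 → 11, 8, 6, 5, 0 → 5
11 → 8, 6, 5, 0 → 4
8 → 6, 5, 0 → 3
6 → 5, 0 → 2
5 → 0 → 1
0 → none → 0
Sum: 7 + 6 + 5 + 4 + 3 + 2 + 1 + 0 = 28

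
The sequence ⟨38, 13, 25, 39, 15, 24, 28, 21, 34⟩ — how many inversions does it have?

17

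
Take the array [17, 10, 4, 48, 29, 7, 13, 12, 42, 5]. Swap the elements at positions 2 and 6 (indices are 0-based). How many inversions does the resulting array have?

Positions 2 and 6 hold 4 and 13; after swapping, the array is [17, 10, 13, 48, 29, 7, 4, 12, 42, 5].
Sweep left to right; for each value list the smaller values that follow it:
17: 6
10: 3
13: 4
48: 6
29: 4
7: 2
4: 0
12: 1
42: 1
5: 0
Sum: 6 + 3 + 4 + 6 + 4 + 2 + 0 + 1 + 1 + 0 = 27

27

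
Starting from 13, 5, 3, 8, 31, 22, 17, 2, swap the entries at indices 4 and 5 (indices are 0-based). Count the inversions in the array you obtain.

Positions 4 and 5 hold 31 and 22; after swapping, the array is [13, 5, 3, 8, 22, 31, 17, 2].
Sweep left to right; for each value list the smaller values that follow it:
13: 4
5: 2
3: 1
8: 1
22: 2
31: 2
17: 1
2: 0
Sum: 4 + 2 + 1 + 1 + 2 + 2 + 1 + 0 = 13

There are 13 inversions.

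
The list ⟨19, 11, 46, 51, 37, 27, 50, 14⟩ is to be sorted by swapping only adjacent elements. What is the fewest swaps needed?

Minimum adjacent swaps = number of inversions (each swap of adjacent out-of-order elements removes one inversion and no swap can remove more).
Count inversions — for each element, later elements that are smaller:
19: 11, 14 → 2
11: none → 0
46: 37, 27, 14 → 3
51: 37, 27, 50, 14 → 4
37: 27, 14 → 2
27: 14 → 1
50: 14 → 1
14: none → 0
Total inversions: 2 + 0 + 3 + 4 + 2 + 1 + 1 + 0 = 13

13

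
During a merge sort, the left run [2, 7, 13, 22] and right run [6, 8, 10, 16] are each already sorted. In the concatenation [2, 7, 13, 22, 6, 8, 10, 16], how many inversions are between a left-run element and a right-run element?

Split inversions: 8

Count, for every r in R, how many entries of L exceed r:
r = 6: 7, 13, 22 → 3
r = 8: 13, 22 → 2
r = 10: 13, 22 → 2
r = 16: 22 → 1
Cross-inversions: 3 + 2 + 2 + 1 = 8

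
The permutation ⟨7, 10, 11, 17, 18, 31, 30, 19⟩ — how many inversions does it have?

3 inversions

Element-by-element contributions:
7 → none → 0
10 → none → 0
11 → none → 0
17 → none → 0
18 → none → 0
31 → 30, 19 → 2
30 → 19 → 1
19 → none → 0
Sum: 0 + 0 + 0 + 0 + 0 + 2 + 1 + 0 = 3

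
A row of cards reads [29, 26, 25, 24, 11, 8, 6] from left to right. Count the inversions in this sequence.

Sweep left to right; for each value list the smaller values that follow it:
29: 6
26: 5
25: 4
24: 3
11: 2
8: 1
6: 0
Sum: 6 + 5 + 4 + 3 + 2 + 1 + 0 = 21

21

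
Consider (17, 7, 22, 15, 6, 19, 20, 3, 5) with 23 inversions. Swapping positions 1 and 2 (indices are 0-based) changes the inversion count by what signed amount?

+1

Positions 1 and 2 hold 7 and 22; after swapping, the array is [17, 22, 7, 15, 6, 19, 20, 3, 5].
Sweep left to right; for each value list the smaller values that follow it:
17 → 7, 15, 6, 3, 5 → 5
22 → 7, 15, 6, 19, 20, 3, 5 → 7
7 → 6, 3, 5 → 3
15 → 6, 3, 5 → 3
6 → 3, 5 → 2
19 → 3, 5 → 2
20 → 3, 5 → 2
3 → none → 0
5 → none → 0
Sum: 5 + 7 + 3 + 3 + 2 + 2 + 2 + 0 + 0 = 24
Change: 24 − 23 = +1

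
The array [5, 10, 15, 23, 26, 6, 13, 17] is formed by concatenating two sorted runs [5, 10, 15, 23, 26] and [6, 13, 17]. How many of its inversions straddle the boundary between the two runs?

9

For each element r of the right run, count left-run elements greater than r:
r = 6: 10, 15, 23, 26 → 4
r = 13: 15, 23, 26 → 3
r = 17: 23, 26 → 2
Cross-inversions: 4 + 3 + 2 = 9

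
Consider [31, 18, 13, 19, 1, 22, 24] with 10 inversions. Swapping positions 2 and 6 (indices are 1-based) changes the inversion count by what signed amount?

+3

Positions 2 and 6 hold 18 and 22; after swapping, the array is [31, 22, 13, 19, 1, 18, 24].
Sweep left to right; for each value list the smaller values that follow it:
31 → 22, 13, 19, 1, 18, 24 → 6
22 → 13, 19, 1, 18 → 4
13 → 1 → 1
19 → 1, 18 → 2
1 → none → 0
18 → none → 0
24 → none → 0
Sum: 6 + 4 + 1 + 2 + 0 + 0 + 0 = 13
Change: 13 − 10 = +3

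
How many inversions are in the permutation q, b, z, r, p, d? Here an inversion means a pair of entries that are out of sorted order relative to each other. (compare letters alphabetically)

Element-by-element contributions:
q → b, p, d → 3
b → none → 0
z → r, p, d → 3
r → p, d → 2
p → d → 1
d → none → 0
Sum: 3 + 0 + 3 + 2 + 1 + 0 = 9

There are 9 out-of-order pairs.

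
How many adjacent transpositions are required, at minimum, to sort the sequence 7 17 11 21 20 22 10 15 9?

Minimum adjacent swaps = number of inversions (each swap of adjacent out-of-order elements removes one inversion and no swap can remove more).
Count inversions — for each element, later elements that are smaller:
7: none → 0
17: 11, 10, 15, 9 → 4
11: 10, 9 → 2
21: 20, 10, 15, 9 → 4
20: 10, 15, 9 → 3
22: 10, 15, 9 → 3
10: 9 → 1
15: 9 → 1
9: none → 0
Total inversions: 0 + 4 + 2 + 4 + 3 + 3 + 1 + 1 + 0 = 18

18 swaps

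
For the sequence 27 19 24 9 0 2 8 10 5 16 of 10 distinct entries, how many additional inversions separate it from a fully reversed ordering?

Maximum inversions for 10 distinct elements is C(10, 2) = 10·9/2 = 45.
Current inversions — for each element, count later smaller elements:
27: 9
19: 7
24: 7
9: 4
0: 0
2: 0
8: 1
10: 1
5: 0
16: 0
Current total: 9 + 7 + 7 + 4 + 0 + 0 + 1 + 1 + 0 + 0 = 29
Shortfall: 45 − 29 = 16

16 inversions short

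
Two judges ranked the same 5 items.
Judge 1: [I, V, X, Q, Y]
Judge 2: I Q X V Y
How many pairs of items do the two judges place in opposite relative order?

3

Assign each item its position (1..5) in the first ordering, then rewrite the second ordering as that position sequence:
positions: I→1, V→2, X→3, Q→4, Y→5
second ordering as positions: [1, 4, 3, 2, 5]
Discordant pairs = inversions in this position sequence.
1: 0
4: 3, 2 → 2
3: 2 → 1
2: 0
5: 0
Total: 0 + 2 + 1 + 0 + 0 = 3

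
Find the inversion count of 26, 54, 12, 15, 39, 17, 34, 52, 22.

There are 16 out-of-order pairs.

For each element, count later entries that are smaller:
26 → 12, 15, 17, 22 → 4
54 → 12, 15, 39, 17, 34, 52, 22 → 7
12 → none → 0
15 → none → 0
39 → 17, 34, 22 → 3
17 → none → 0
34 → 22 → 1
52 → 22 → 1
22 → none → 0
Sum: 4 + 7 + 0 + 0 + 3 + 0 + 1 + 1 + 0 = 16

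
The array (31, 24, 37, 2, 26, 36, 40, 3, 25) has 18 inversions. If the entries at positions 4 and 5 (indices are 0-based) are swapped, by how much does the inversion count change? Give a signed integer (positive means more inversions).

Positions 4 and 5 hold 26 and 36; after swapping, the array is [31, 24, 37, 2, 36, 26, 40, 3, 25].
Sweep left to right; for each value list the smaller values that follow it:
31 → 24, 2, 26, 3, 25 → 5
24 → 2, 3 → 2
37 → 2, 36, 26, 3, 25 → 5
2 → none → 0
36 → 26, 3, 25 → 3
26 → 3, 25 → 2
40 → 3, 25 → 2
3 → none → 0
25 → none → 0
Sum: 5 + 2 + 5 + 0 + 3 + 2 + 2 + 0 + 0 = 19
Change: 19 − 18 = +1

+1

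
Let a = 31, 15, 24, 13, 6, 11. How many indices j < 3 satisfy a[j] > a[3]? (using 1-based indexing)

1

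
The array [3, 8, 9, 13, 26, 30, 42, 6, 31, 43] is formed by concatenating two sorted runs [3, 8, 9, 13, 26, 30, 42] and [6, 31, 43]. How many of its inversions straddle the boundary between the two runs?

There are 7 split inversions.

Count, for every r in R, how many entries of L exceed r:
r = 6: 8, 9, 13, 26, 30, 42 → 6
r = 31: 42 → 1
r = 43: none → 0
Cross-inversions: 6 + 1 + 0 = 7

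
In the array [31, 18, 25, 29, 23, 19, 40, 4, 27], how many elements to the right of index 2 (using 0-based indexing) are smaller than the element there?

3

The element at index 2 is 25.
Elements after it: 29, 23, 19, 40, 4, 27
Those smaller than 25: 23, 19, 4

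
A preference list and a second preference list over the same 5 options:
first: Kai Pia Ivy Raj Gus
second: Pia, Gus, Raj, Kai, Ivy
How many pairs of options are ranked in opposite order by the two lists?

Assign each item its position (1..5) in the first ordering, then rewrite the second ordering as that position sequence:
positions: Kai→1, Pia→2, Ivy→3, Raj→4, Gus→5
second ordering as positions: [2, 5, 4, 1, 3]
Discordant pairs = inversions in this position sequence.
2: 1 → 1
5: 4, 1, 3 → 3
4: 1, 3 → 2
1: 0
3: 0
Total: 1 + 3 + 2 + 0 + 0 = 6

6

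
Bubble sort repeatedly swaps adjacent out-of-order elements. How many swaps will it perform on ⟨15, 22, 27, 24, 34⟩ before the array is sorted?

1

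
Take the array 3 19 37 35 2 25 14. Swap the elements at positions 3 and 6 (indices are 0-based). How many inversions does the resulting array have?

8

Positions 3 and 6 hold 35 and 14; after swapping, the array is [3, 19, 37, 14, 2, 25, 35].
For each element, count later entries that are smaller:
3 → 2 → 1
19 → 14, 2 → 2
37 → 14, 2, 25, 35 → 4
14 → 2 → 1
2 → none → 0
25 → none → 0
35 → none → 0
Sum: 1 + 2 + 4 + 1 + 0 + 0 + 0 = 8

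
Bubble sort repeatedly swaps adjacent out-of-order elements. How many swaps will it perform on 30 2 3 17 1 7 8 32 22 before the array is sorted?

13

Minimum adjacent swaps = number of inversions (each swap of adjacent out-of-order elements removes one inversion and no swap can remove more).
Count inversions — for each element, later elements that are smaller:
30: 2, 3, 17, 1, 7, 8, 22 → 7
2: 1 → 1
3: 1 → 1
17: 1, 7, 8 → 3
1: none → 0
7: none → 0
8: none → 0
32: 22 → 1
22: none → 0
Total inversions: 7 + 1 + 1 + 3 + 0 + 0 + 0 + 1 + 0 = 13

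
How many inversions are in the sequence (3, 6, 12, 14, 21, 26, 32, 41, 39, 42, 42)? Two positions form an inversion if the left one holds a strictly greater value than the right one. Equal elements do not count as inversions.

For each element, count later entries that are smaller:
3 → none → 0
6 → none → 0
12 → none → 0
14 → none → 0
21 → none → 0
26 → none → 0
32 → none → 0
41 → 39 → 1
39 → none → 0
42 → none → 0
42 → none → 0
Sum: 0 + 0 + 0 + 0 + 0 + 0 + 0 + 1 + 0 + 0 + 0 = 1

There is 1 out-of-order pair.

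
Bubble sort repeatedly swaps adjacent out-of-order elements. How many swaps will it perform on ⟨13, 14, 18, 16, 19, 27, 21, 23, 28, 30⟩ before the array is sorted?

Minimum adjacent swaps = number of inversions (each swap of adjacent out-of-order elements removes one inversion and no swap can remove more).
Count inversions — for each element, later elements that are smaller:
13: none → 0
14: none → 0
18: 16 → 1
16: none → 0
19: none → 0
27: 21, 23 → 2
21: none → 0
23: none → 0
28: none → 0
30: none → 0
Total inversions: 0 + 0 + 1 + 0 + 0 + 2 + 0 + 0 + 0 + 0 = 3

3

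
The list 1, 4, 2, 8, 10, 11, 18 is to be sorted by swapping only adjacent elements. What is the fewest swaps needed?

1

Each adjacent swap fixes exactly one inversion, so the minimum swap count equals the number of inversions.
Count inversions — for each element, later elements that are smaller:
1: none → 0
4: 2 → 1
2: none → 0
8: none → 0
10: none → 0
11: none → 0
18: none → 0
Total inversions: 0 + 1 + 0 + 0 + 0 + 0 + 0 = 1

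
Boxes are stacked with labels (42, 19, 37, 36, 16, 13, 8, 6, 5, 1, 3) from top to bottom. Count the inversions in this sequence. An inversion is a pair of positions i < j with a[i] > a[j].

52

Sweep left to right; for each value list the smaller values that follow it:
42 → 19, 37, 36, 16, 13, 8, 6, 5, 1, 3 → 10
19 → 16, 13, 8, 6, 5, 1, 3 → 7
37 → 36, 16, 13, 8, 6, 5, 1, 3 → 8
36 → 16, 13, 8, 6, 5, 1, 3 → 7
16 → 13, 8, 6, 5, 1, 3 → 6
13 → 8, 6, 5, 1, 3 → 5
8 → 6, 5, 1, 3 → 4
6 → 5, 1, 3 → 3
5 → 1, 3 → 2
1 → none → 0
3 → none → 0
Sum: 10 + 7 + 8 + 7 + 6 + 5 + 4 + 3 + 2 + 0 + 0 = 52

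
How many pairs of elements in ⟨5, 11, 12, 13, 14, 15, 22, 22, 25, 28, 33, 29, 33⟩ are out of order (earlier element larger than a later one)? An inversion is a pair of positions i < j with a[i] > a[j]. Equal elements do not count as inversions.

For each element, count later entries that are smaller:
5 → none → 0
11 → none → 0
12 → none → 0
13 → none → 0
14 → none → 0
15 → none → 0
22 → none → 0
22 → none → 0
25 → none → 0
28 → none → 0
33 → 29 → 1
29 → none → 0
33 → none → 0
Sum: 0 + 0 + 0 + 0 + 0 + 0 + 0 + 0 + 0 + 0 + 1 + 0 + 0 = 1

1 inversion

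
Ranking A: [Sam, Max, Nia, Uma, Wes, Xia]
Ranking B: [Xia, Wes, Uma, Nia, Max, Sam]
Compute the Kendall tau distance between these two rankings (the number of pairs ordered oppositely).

Discordant pairs: 15

Assign each item its position (1..6) in the first ordering, then rewrite the second ordering as that position sequence:
positions: Sam→1, Max→2, Nia→3, Uma→4, Wes→5, Xia→6
second ordering as positions: [6, 5, 4, 3, 2, 1]
Discordant pairs = inversions in this position sequence.
6: 5, 4, 3, 2, 1 → 5
5: 4, 3, 2, 1 → 4
4: 3, 2, 1 → 3
3: 2, 1 → 2
2: 1 → 1
1: 0
Total: 5 + 4 + 3 + 2 + 1 + 0 = 15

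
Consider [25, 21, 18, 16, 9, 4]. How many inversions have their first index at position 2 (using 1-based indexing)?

The element at index 2 is 21.
Elements after it: 18, 16, 9, 4
Those smaller than 21: 18, 16, 9, 4

4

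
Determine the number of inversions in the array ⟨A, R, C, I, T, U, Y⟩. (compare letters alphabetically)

2 inversions

Listing every pair i<j with a[i]>a[j] (using 1-based positions):
(2,3): R > C
(2,4): R > I
That's 2 pairs.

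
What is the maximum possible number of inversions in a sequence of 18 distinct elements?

A reversed (strictly descending) arrangement makes every pair an inversion, giving C(18, 2) inversions.
C(18, 2) = 18·17/2 = 153

Inversions: 153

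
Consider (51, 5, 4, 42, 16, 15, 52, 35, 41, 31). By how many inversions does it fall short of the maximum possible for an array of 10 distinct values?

25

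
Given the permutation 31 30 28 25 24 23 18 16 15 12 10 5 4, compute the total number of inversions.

For each element, count later entries that are smaller:
31: 12
30: 11
28: 10
25: 9
24: 8
23: 7
18: 6
16: 5
15: 4
12: 3
10: 2
5: 1
4: 0
Sum: 12 + 11 + 10 + 9 + 8 + 7 + 6 + 5 + 4 + 3 + 2 + 1 + 0 = 78

78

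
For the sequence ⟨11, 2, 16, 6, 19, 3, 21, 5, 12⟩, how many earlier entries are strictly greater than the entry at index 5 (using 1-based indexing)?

0

The element at index 5 is 19.
Elements before it: 11, 2, 16, 6
None of them are larger than 19.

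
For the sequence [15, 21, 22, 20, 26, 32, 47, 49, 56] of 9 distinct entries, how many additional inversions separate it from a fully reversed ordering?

Maximum inversions for 9 distinct elements is C(9, 2) = 9·8/2 = 36.
Current inversions — for each element, count later smaller elements:
15: 0
21: 1
22: 1
20: 0
26: 0
32: 0
47: 0
49: 0
56: 0
Current total: 0 + 1 + 1 + 0 + 0 + 0 + 0 + 0 + 0 = 2
Shortfall: 36 − 2 = 34

34 inversions short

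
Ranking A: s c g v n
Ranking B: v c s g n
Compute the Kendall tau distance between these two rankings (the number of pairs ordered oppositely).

4

Assign each item its position (1..5) in the first ordering, then rewrite the second ordering as that position sequence:
positions: s→1, c→2, g→3, v→4, n→5
second ordering as positions: [4, 2, 1, 3, 5]
Discordant pairs = inversions in this position sequence.
4: 2, 1, 3 → 3
2: 1 → 1
1: 0
3: 0
5: 0
Total: 3 + 1 + 0 + 0 + 0 = 4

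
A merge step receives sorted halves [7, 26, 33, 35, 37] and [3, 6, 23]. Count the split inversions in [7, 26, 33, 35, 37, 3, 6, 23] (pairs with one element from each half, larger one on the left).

14 split inversions

Count, for every r in R, how many entries of L exceed r:
r = 3: 7, 26, 33, 35, 37 → 5
r = 6: 7, 26, 33, 35, 37 → 5
r = 23: 26, 33, 35, 37 → 4
Cross-inversions: 5 + 5 + 4 = 14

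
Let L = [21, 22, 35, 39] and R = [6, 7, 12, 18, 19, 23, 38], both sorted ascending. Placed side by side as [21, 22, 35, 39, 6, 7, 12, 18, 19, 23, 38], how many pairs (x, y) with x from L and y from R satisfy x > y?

Cross-inversions: 23

Take each right-half value and tally the left-half values above it:
r = 6: 21, 22, 35, 39 → 4
r = 7: 21, 22, 35, 39 → 4
r = 12: 21, 22, 35, 39 → 4
r = 18: 21, 22, 35, 39 → 4
r = 19: 21, 22, 35, 39 → 4
r = 23: 35, 39 → 2
r = 38: 39 → 1
Cross-inversions: 4 + 4 + 4 + 4 + 4 + 2 + 1 = 23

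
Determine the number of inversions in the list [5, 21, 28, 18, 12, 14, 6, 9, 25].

19

For each element, count later entries that are smaller:
5 → none → 0
21 → 18, 12, 14, 6, 9 → 5
28 → 18, 12, 14, 6, 9, 25 → 6
18 → 12, 14, 6, 9 → 4
12 → 6, 9 → 2
14 → 6, 9 → 2
6 → none → 0
9 → none → 0
25 → none → 0
Sum: 0 + 5 + 6 + 4 + 2 + 2 + 0 + 0 + 0 = 19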